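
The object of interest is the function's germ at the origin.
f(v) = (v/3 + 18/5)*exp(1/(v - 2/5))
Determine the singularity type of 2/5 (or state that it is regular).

The point is an essential singularity.

The exponent 1/(v - (2/5)) has a pole at 2/5, so exp(1/(v - (2/5))) takes every nonzero value near it: an essential singularity (not a pole of any order).


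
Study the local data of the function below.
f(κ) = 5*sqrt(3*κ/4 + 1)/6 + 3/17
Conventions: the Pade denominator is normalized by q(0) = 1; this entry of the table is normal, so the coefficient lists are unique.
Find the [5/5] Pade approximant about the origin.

The Pade approximant has numerator coefficients [103/102, 1097/544, 3183/2176, 64575/139264, 133515/2228224, 77193/35651584]; denominator coefficients [1, 27/16, 63/64, 945/4096, 1215/65536, 243/1048576].

Taylor coefficients needed (expand at 0): a_0 = 103/102, a_1 = 5/16, a_2 = -15/256, a_3 = 45/2048, a_4 = -675/65536, a_5 = 2835/524288, a_6 = -25515/8388608, a_7 = 120285/67108864, a_8 = -4691115/4294967296, a_9 = 23455575/34359738368, a_10 = -239246865/549755813888.
Write the denominator as Q(κ) = 1 + q1*κ + q2*κ^2 + q3*κ^3 + q4*κ^4 + q5*κ^5. Requiring Q*f - P = O(κ^11) with deg P <= 5 kills the coefficients of κ^6..κ^10 in Q*f:
  κ^6: a_6 + q1*a_5 + q2*a_4 + q3*a_3 + q4*a_2 + q5*a_1 = 0, i.e. -25515/8388608 + (2835/524288)*q1 + (-675/65536)*q2 + (45/2048)*q3 + (-15/256)*q4 + (5/16)*q5 = 0.
  κ^7: a_7 + q1*a_6 + q2*a_5 + q3*a_4 + q4*a_3 + q5*a_2 = 0, i.e. 120285/67108864 + (-25515/8388608)*q1 + (2835/524288)*q2 + (-675/65536)*q3 + (45/2048)*q4 + (-15/256)*q5 = 0.
  κ^8: a_8 + q1*a_7 + q2*a_6 + q3*a_5 + q4*a_4 + q5*a_3 = 0, i.e. -4691115/4294967296 + (120285/67108864)*q1 + (-25515/8388608)*q2 + (2835/524288)*q3 + (-675/65536)*q4 + (45/2048)*q5 = 0.
  κ^9: a_9 + q1*a_8 + q2*a_7 + q3*a_6 + q4*a_5 + q5*a_4 = 0, i.e. 23455575/34359738368 + (-4691115/4294967296)*q1 + (120285/67108864)*q2 + (-25515/8388608)*q3 + (2835/524288)*q4 + (-675/65536)*q5 = 0.
  κ^10: a_10 + q1*a_9 + q2*a_8 + q3*a_7 + q4*a_6 + q5*a_5 = 0, i.e. -239246865/549755813888 + (23455575/34359738368)*q1 + (-4691115/4294967296)*q2 + (120285/67108864)*q3 + (-25515/8388608)*q4 + (2835/524288)*q5 = 0.
Solving this linear system: q1 = 27/16, q2 = 63/64, q3 = 945/4096, q4 = 1215/65536, q5 = 243/1048576.
The numerator is Q*f truncated at degree 5: P0 = a_0 = 103/102; P1 = a_1 + q1*a_0 = 1097/544; P2 = a_2 + q1*a_1 + q2*a_0 = 3183/2176; P3 = a_3 + q1*a_2 + q2*a_1 + q3*a_0 = 64575/139264; P4 = a_4 + q1*a_3 + q2*a_2 + q3*a_1 + q4*a_0 = 133515/2228224; P5 = a_5 + q1*a_4 + q2*a_3 + q3*a_2 + q4*a_1 + q5*a_0 = 77193/35651584.


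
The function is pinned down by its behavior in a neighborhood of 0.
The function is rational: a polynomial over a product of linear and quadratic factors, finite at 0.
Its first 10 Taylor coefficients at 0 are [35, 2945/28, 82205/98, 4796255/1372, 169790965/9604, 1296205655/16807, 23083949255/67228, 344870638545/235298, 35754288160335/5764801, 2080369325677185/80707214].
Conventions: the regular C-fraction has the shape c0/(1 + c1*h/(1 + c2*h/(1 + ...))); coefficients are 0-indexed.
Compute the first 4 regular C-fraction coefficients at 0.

The regular C-fraction coefficients are [35, -589/196, -573775/115444, 412981668/67590695].

Taylor coefficients (read off): a_0 = 35, a_1 = 2945/28, a_2 = 82205/98, a_3 = 4796255/1372.
c0 = a_0 = 35. Peel one level at a time: if S = 1 + c*h/S' with S'(0) = 1, then c is the h-coefficient of S and S' = c*h/(S - 1).
S_1 = c0/f = 1 + (-589/196)*h + (-573775/38416)*h^2 + ...; c1 = -589/196.
S_2 = c1*h/(S_1 - 1) = 1 + (-573775/115444)*h + (516227085/16999129)*h^2 + ...; c2 = -573775/115444.
S_3 = c2*h/(S_2 - 1) = 1 + (412981668/67590695)*h + ...; c3 = 412981668/67590695.


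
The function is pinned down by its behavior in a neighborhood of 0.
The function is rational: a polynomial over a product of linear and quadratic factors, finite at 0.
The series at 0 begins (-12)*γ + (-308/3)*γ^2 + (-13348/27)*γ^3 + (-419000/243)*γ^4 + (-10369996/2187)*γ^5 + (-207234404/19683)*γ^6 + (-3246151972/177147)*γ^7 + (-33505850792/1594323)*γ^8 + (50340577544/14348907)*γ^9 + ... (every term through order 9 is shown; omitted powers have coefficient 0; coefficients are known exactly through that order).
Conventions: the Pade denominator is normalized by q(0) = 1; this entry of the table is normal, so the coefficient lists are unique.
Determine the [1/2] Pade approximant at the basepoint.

Taylor coefficients needed (read off): a_0 = 0, a_1 = -12, a_2 = -308/3, a_3 = -13348/27.
Write the denominator as Q(γ) = 1 + q1*γ + q2*γ^2. Requiring Q*f - P = O(γ^4) with deg P <= 1 kills the coefficients of γ^2..γ^3 in Q*f:
  γ^2: a_2 + q1*a_1 + q2*a_0 = 0, i.e. -308/3 + (-12)*q1 + (0)*q2 = 0.
  γ^3: a_3 + q1*a_2 + q2*a_1 = 0, i.e. -13348/27 + (-308/3)*q1 + (-12)*q2 = 0.
Solving this linear system: q1 = -77/9, q2 = 32.
The numerator is Q*f truncated at degree 1: P0 = a_0 = 0; P1 = a_1 + q1*a_0 = -12.

The Pade approximant has numerator coefficients [0, -12]; denominator coefficients [1, -77/9, 32].


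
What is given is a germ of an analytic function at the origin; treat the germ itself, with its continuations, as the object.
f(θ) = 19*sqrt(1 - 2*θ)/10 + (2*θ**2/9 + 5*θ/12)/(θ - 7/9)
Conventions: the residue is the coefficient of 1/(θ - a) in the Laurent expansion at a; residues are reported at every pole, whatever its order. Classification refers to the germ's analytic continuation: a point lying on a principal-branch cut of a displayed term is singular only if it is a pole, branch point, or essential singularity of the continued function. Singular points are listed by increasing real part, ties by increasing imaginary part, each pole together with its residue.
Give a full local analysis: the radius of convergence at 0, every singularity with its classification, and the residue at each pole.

Radius of convergence at 0: 1/2.
At 1/2: an algebraic (square-root) branch point.
At 7/9: a pole of order 1; residue 1337/2916.

Denominator factor (θ - 7/9): pole of order 1 at 7/9, modulus 7/9.
Branch term (19/10)*sqrt(1 - θ/(1/2)): its argument vanishes at θ = 1/2, a square-root branch point, modulus 1/2.
The radius of convergence is the smallest modulus among the singular points: 1/2.
The branch term is analytic at 7/9 and contributes nothing to the residue; only the rational part matters.
At the order-1 pole 7/9 set g(θ) = (θ - (7/9))*(rational part) = 2*θ**2/9 + 5*θ/12.
Simple pole: residue = g(a) at a = 7/9, which is 1337/2916.
List the singular points by increasing real part (a conjugate pair: the negative imaginary part first).


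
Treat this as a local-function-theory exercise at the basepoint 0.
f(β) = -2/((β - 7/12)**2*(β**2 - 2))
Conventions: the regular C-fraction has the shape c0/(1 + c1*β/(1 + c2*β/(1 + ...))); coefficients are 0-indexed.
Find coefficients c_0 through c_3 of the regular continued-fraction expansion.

The regular C-fraction coefficients are [144/49, -24/7, 239/336, -113569/80304].

Taylor coefficients (expand at 0): a_0 = 144/49, a_1 = 3456/343, a_2 = 65736/2401, a_3 = 1080000/16807.
c0 = a_0 = 144/49. Peel one level at a time: if S = 1 + c*β/S' with S'(0) = 1, then c is the β-coefficient of S and S' = c*β/(S - 1).
S_1 = c0/f = 1 + (-24/7)*β + (239/98)*β^2 + ...; c1 = -24/7.
S_2 = c1*β/(S_1 - 1) = 1 + (239/336)*β + (113569/112896)*β^2 + ...; c2 = 239/336.
S_3 = c2*β/(S_2 - 1) = 1 + (-113569/80304)*β + ...; c3 = -113569/80304.


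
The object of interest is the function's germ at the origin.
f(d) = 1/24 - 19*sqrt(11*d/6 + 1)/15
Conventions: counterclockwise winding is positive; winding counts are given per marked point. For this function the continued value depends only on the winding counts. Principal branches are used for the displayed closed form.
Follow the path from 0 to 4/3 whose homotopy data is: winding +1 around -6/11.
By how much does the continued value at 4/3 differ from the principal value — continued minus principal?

The rational part is single-valued and drops out of the difference; each branch term changes only by its own monodromy.
(-19/15)*sqrt(1 - d/(-6/11)): winding +1 is odd, the square root flips sign, contributing -2*(-19/15)*sqrt(1 - (4/3)/(-6/11)) = -2*(-19/15)*sqrt(31/9) = (38/45)*sqrt(31).
Summing the contributions at d = 4/3 gives (38/45)*sqrt(31).

Continued minus principal equals (38/45)*sqrt(31).


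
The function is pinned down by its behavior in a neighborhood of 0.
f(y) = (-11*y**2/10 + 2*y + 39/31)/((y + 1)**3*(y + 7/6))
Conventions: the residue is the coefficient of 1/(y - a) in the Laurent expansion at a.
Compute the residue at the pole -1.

At the order-3 pole -1 set g(y) = (y - (-1))^3*f(y) = (-11*y**2/10 + 2*y + 39/31)/(y + 7/6).
Order-3 pole: residue = g''(a)/2; g''(-1) = -172254/155, so the residue is -86127/155.

The residue is -86127/155.


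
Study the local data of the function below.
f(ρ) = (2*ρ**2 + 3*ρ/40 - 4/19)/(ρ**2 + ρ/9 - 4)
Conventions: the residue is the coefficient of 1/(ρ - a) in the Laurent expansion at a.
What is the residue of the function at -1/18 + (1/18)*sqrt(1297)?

The residue is -53/720 + (960047/17742960)*sqrt(1297).

The factor ρ**2 + ρ/9 - 4 splits as (ρ - a)(ρ - a') with a = -1/18 + (1/18)*sqrt(1297), a' = -1/18 - (1/18)*sqrt(1297). At the order-1 pole a set g(ρ) = (ρ - a)*f(ρ) = [2*ρ**2 + 3*ρ/40 - 4/19] / (ρ - a').
Simple pole: residue = g(a) at a = -1/18 + (1/18)*sqrt(1297), which is -53/720 + (960047/17742960)*sqrt(1297).


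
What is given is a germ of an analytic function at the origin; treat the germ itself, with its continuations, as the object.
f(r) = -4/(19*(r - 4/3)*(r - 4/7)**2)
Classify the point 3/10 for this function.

The point is a regular point.

Denominator factors: r - 4/7 = -19/70 at r = 3/10; r - 4/3 = -31/30 at r = 3/10 — none vanishes.
So the germ continues analytically to 3/10.


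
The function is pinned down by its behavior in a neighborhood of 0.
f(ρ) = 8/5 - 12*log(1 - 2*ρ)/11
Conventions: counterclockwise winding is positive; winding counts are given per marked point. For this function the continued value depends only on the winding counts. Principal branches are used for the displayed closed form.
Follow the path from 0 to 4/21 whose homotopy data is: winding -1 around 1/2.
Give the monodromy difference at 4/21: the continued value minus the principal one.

The rational part is single-valued and drops out of the difference; each branch term changes only by its own monodromy.
(-12/11)*log(1 - ρ/(1/2)): each positive loop around 1/2 adds 2*pi*i to the log, so winding -1 contributes (-12/11)*(-1)*2*pi*i = (24/11)*pi*i.
Summing the contributions at ρ = 4/21 gives (24/11)*pi*i.

Continued minus principal equals (24/11)*pi*i.


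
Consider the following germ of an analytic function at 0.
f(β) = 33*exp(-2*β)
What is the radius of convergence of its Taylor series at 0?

The factor exp(-2*β) is entire and contributes no finite singular point.
The polynomial part has no poles.
No finite singular points: the Taylor series at 0 converges everywhere.

The radius of convergence is infinite.


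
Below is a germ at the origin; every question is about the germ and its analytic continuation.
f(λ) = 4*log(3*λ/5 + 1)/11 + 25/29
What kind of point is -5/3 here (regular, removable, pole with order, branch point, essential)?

The term (4/11)*log(1 - λ/(-5/3)) has argument 1 - -5/3/(-5/3) = 0 at -5/3: a logarithmic (infinitely-sheeted) branch point; the remaining terms are analytic or single-valued there.

The point is a logarithmic branch point.


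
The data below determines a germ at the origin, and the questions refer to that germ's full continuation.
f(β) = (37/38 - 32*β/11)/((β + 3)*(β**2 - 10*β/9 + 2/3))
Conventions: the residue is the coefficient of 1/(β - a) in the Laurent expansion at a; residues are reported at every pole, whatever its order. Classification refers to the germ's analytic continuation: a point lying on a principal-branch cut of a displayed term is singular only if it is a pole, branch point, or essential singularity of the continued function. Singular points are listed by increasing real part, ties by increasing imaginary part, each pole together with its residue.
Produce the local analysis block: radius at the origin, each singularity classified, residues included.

Radius of convergence at 0: (1/3)*sqrt(6).
At -3: a pole of order 1; residue 4055/5434.
At (5/9) - ((1/9)*sqrt(29))*i: a pole of order 1; residue (-4055/10868) - ((3128/78793)*sqrt(29))*i.
At (5/9) + ((1/9)*sqrt(29))*i: a pole of order 1; residue (-4055/10868) + ((3128/78793)*sqrt(29))*i.

Denominator factor (β + 3): pole of order 1 at -3, modulus 3.
Denominator factor (β**2 - 10*β/9 + 2/3): discriminant -116/81, complex-conjugate roots (5/9) + ((1/9)*sqrt(29))*i and (5/9) - ((1/9)*sqrt(29))*i; poles of order 1, moduli (1/3)*sqrt(6) and (1/3)*sqrt(6).
The radius of convergence is the smallest modulus among the singular points: (1/3)*sqrt(6).
At the order-1 pole -3 set g(β) = (β - (-3))*f(β) = (37/38 - 32*β/11)/(β**2 - 10*β/9 + 2/3).
Simple pole: residue = g(a) at a = -3, which is 4055/5434.
The factor β**2 - 10*β/9 + 2/3 splits as (β - a)(β - a') with a = (5/9) - ((1/9)*sqrt(29))*i, a' = (5/9) + ((1/9)*sqrt(29))*i. At the order-1 pole a set g(β) = (β - a)*f(β) = [(37/38 - 32*β/11)/(β + 3)] / (β - a').
Simple pole: residue = g(a) at a = (5/9) - ((1/9)*sqrt(29))*i, which is (-4055/10868) - ((3128/78793)*sqrt(29))*i.
The factor β**2 - 10*β/9 + 2/3 splits as (β - a)(β - a') with a = (5/9) + ((1/9)*sqrt(29))*i, a' = (5/9) - ((1/9)*sqrt(29))*i. At the order-1 pole a set g(β) = (β - a)*f(β) = [(37/38 - 32*β/11)/(β + 3)] / (β - a').
Simple pole: residue = g(a) at a = (5/9) + ((1/9)*sqrt(29))*i, which is (-4055/10868) + ((3128/78793)*sqrt(29))*i.
List the singular points by increasing real part (a conjugate pair: the negative imaginary part first).


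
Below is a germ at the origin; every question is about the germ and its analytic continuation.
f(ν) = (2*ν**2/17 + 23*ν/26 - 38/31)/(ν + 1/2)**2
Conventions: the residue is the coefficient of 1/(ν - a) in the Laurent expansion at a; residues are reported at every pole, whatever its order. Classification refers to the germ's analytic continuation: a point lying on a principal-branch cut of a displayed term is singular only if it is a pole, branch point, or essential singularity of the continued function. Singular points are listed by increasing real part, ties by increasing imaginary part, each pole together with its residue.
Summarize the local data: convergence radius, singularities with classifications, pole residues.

Radius of convergence at 0: 1/2.
At -1/2: a pole of order 2; residue 339/442.

Denominator factor (ν + 1/2)^2: pole of order 2 at -1/2, modulus 1/2.
The radius of convergence is the smallest modulus among the singular points: 1/2.
At the order-2 pole -1/2 set g(ν) = (ν - (-1/2))^2*f(ν) = 2*ν**2/17 + 23*ν/26 - 38/31.
Order-2 pole: residue = g'(a); g'(-1/2) = 339/442, so the residue is 339/442.


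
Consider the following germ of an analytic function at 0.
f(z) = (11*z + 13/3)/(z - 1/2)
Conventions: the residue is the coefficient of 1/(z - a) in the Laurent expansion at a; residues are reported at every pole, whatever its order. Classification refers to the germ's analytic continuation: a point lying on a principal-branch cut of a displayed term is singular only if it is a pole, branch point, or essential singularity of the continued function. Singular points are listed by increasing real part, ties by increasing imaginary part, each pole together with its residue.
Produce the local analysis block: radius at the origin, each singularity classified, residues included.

Radius of convergence at 0: 1/2.
At 1/2: a pole of order 1; residue 59/6.

Denominator factor (z - 1/2): pole of order 1 at 1/2, modulus 1/2.
The radius of convergence is the smallest modulus among the singular points: 1/2.
At the order-1 pole 1/2 set g(z) = (z - (1/2))*f(z) = 11*z + 13/3.
Simple pole: residue = g(a) at a = 1/2, which is 59/6.


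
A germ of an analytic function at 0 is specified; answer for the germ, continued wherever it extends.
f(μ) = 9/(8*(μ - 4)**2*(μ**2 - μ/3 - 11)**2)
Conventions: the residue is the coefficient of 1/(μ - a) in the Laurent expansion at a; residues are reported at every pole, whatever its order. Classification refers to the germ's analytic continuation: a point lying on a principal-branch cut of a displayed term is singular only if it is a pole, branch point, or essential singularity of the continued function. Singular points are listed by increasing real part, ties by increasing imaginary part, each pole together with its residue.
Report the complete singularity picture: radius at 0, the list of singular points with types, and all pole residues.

Denominator factor (μ**2 - μ/3 - 11)^2: discriminant 397/9, real irrational roots 1/6 + (1/6)*sqrt(397) and 1/6 - (1/6)*sqrt(397); poles of order 2, moduli 1/6 + (1/6)*sqrt(397) and -1/6 + (1/6)*sqrt(397).
Denominator factor (μ - 4)^2: pole of order 2 at 4, modulus 4.
The radius of convergence is the smallest modulus among the singular points: -1/6 + (1/6)*sqrt(397).
The factor μ**2 - μ/3 - 11 splits as (μ - a)(μ - a') with a = 1/6 - (1/6)*sqrt(397), a' = 1/6 + (1/6)*sqrt(397). At the order-2 pole a set g(μ) = (μ - a)^2*f(μ) = [9/(8*(μ - 4)**2)] / (μ - a')^2.
Order-2 pole: residue = g'(a); g'(1/6 - (1/6)*sqrt(397)) = 1863/10648 - (14712273/1678220632)*sqrt(397), so the residue is 1863/10648 - (14712273/1678220632)*sqrt(397).
The factor μ**2 - μ/3 - 11 splits as (μ - a)(μ - a') with a = 1/6 + (1/6)*sqrt(397), a' = 1/6 - (1/6)*sqrt(397). At the order-2 pole a set g(μ) = (μ - a)^2*f(μ) = [9/(8*(μ - 4)**2)] / (μ - a')^2.
Order-2 pole: residue = g'(a); g'(1/6 + (1/6)*sqrt(397)) = 1863/10648 + (14712273/1678220632)*sqrt(397), so the residue is 1863/10648 + (14712273/1678220632)*sqrt(397).
At the order-2 pole 4 set g(μ) = (μ - (4))^2*f(μ) = 9/(8*(μ**2 - μ/3 - 11)**2).
Order-2 pole: residue = g'(a); g'(4) = -1863/5324, so the residue is -1863/5324.
List the singular points by increasing real part (a conjugate pair: the negative imaginary part first).

Radius of convergence at 0: -1/6 + (1/6)*sqrt(397).
At 1/6 - (1/6)*sqrt(397): a pole of order 2; residue 1863/10648 - (14712273/1678220632)*sqrt(397).
At 1/6 + (1/6)*sqrt(397): a pole of order 2; residue 1863/10648 + (14712273/1678220632)*sqrt(397).
At 4: a pole of order 2; residue -1863/5324.


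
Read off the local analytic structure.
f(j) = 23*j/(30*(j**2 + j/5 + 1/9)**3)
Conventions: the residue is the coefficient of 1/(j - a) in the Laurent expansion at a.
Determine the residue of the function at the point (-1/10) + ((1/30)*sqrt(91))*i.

The residue is ((698625/1507142)*sqrt(91))*i.

The factor j**2 + j/5 + 1/9 splits as (j - a)(j - a') with a = (-1/10) + ((1/30)*sqrt(91))*i, a' = (-1/10) - ((1/30)*sqrt(91))*i. At the order-3 pole a set g(j) = (j - a)^3*f(j) = [23*j/30] / (j - a')^3.
Order-3 pole: residue = g''(a)/2; g''((-1/10) + ((1/30)*sqrt(91))*i) = ((698625/753571)*sqrt(91))*i, so the residue is ((698625/1507142)*sqrt(91))*i.


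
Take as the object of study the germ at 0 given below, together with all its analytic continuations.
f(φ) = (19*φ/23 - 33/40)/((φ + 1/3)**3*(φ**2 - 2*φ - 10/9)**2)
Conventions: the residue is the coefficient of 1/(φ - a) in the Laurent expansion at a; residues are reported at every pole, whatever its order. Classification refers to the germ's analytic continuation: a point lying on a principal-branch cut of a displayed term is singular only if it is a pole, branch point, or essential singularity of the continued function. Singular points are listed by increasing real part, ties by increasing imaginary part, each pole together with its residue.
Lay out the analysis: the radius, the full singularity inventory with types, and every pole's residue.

Radius of convergence at 0: 1/3.
At 1 - (1/3)*sqrt(19): a pole of order 2; residue 956709/920 + (79234299/332120)*sqrt(19).
At -1/3: a pole of order 3; residue -956709/460.
At 1 + (1/3)*sqrt(19): a pole of order 2; residue 956709/920 - (79234299/332120)*sqrt(19).

Denominator factor (φ + 1/3)^3: pole of order 3 at -1/3, modulus 1/3.
Denominator factor (φ**2 - 2*φ - 10/9)^2: discriminant 76/9, real irrational roots 1 + (1/3)*sqrt(19) and 1 - (1/3)*sqrt(19); poles of order 2, moduli 1 + (1/3)*sqrt(19) and -1 + (1/3)*sqrt(19).
The radius of convergence is the smallest modulus among the singular points: 1/3.
The factor φ**2 - 2*φ - 10/9 splits as (φ - a)(φ - a') with a = 1 - (1/3)*sqrt(19), a' = 1 + (1/3)*sqrt(19). At the order-2 pole a set g(φ) = (φ - a)^2*f(φ) = [(19*φ/23 - 33/40)/(φ + 1/3)**3] / (φ - a')^2.
Order-2 pole: residue = g'(a); g'(1 - (1/3)*sqrt(19)) = 956709/920 + (79234299/332120)*sqrt(19), so the residue is 956709/920 + (79234299/332120)*sqrt(19).
At the order-3 pole -1/3 set g(φ) = (φ - (-1/3))^3*f(φ) = (19*φ/23 - 33/40)/(φ**2 - 2*φ - 10/9)**2.
Order-3 pole: residue = g''(a)/2; g''(-1/3) = -956709/230, so the residue is -956709/460.
The factor φ**2 - 2*φ - 10/9 splits as (φ - a)(φ - a') with a = 1 + (1/3)*sqrt(19), a' = 1 - (1/3)*sqrt(19). At the order-2 pole a set g(φ) = (φ - a)^2*f(φ) = [(19*φ/23 - 33/40)/(φ + 1/3)**3] / (φ - a')^2.
Order-2 pole: residue = g'(a); g'(1 + (1/3)*sqrt(19)) = 956709/920 - (79234299/332120)*sqrt(19), so the residue is 956709/920 - (79234299/332120)*sqrt(19).
List the singular points by increasing real part (a conjugate pair: the negative imaginary part first).


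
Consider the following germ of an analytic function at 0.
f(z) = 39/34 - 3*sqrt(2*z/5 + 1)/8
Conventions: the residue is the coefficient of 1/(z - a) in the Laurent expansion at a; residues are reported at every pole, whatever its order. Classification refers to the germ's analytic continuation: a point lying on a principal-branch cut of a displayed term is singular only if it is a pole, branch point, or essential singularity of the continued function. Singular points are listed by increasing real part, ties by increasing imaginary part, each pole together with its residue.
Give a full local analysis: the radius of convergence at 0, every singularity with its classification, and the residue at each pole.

Branch term (-3/8)*sqrt(1 - z/(-5/2)): its argument vanishes at z = -5/2, a square-root branch point, modulus 5/2.
The radius of convergence is the smallest modulus among the singular points: 5/2.

Radius of convergence at 0: 5/2.
At -5/2: an algebraic (square-root) branch point.


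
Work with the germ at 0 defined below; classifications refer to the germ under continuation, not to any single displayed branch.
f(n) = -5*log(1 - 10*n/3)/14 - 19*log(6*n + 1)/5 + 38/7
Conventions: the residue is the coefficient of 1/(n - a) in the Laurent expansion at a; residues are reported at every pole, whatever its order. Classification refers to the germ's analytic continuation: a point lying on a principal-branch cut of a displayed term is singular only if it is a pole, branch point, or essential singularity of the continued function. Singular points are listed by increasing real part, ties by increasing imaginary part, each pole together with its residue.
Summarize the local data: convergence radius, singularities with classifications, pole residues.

Radius of convergence at 0: 1/6.
At -1/6: a logarithmic branch point.
At 3/10: a logarithmic branch point.

Branch term (-5/14)*log(1 - n/(3/10)): its argument vanishes at n = 3/10, a logarithmic branch point, modulus 3/10.
Branch term (-19/5)*log(1 - n/(-1/6)): its argument vanishes at n = -1/6, a logarithmic branch point, modulus 1/6.
The radius of convergence is the smallest modulus among the singular points: 1/6.
List the singular points by increasing real part (a conjugate pair: the negative imaginary part first).


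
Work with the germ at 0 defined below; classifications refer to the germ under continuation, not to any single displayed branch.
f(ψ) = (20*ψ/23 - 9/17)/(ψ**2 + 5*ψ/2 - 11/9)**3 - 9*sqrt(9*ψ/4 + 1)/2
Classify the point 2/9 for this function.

The point is a regular point.

Denominator factors: ψ**2 + 5*ψ/2 - 11/9 = -50/81 at ψ = 2/9 — none vanishes.
Branch term sqrt(1 - ψ/(-4/9)): argument at 2/9 is 3/2, nonzero, so 2/9 is not its branch point (a point on a principal cut is still regular for the continued germ).
So the germ continues analytically to 2/9.


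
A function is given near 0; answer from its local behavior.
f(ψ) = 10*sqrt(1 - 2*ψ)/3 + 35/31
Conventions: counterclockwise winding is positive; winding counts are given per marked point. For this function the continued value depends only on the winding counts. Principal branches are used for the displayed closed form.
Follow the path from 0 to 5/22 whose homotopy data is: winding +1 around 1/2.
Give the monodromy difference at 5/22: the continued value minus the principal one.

The rational part is single-valued and drops out of the difference; each branch term changes only by its own monodromy.
(10/3)*sqrt(1 - ψ/(1/2)): winding +1 is odd, the square root flips sign, contributing -2*(10/3)*sqrt(1 - (5/22)/(1/2)) = -2*(10/3)*sqrt(6/11) = -(20/33)*sqrt(66).
Summing the contributions at ψ = 5/22 gives -(20/33)*sqrt(66).

Continued minus principal equals -(20/33)*sqrt(66).


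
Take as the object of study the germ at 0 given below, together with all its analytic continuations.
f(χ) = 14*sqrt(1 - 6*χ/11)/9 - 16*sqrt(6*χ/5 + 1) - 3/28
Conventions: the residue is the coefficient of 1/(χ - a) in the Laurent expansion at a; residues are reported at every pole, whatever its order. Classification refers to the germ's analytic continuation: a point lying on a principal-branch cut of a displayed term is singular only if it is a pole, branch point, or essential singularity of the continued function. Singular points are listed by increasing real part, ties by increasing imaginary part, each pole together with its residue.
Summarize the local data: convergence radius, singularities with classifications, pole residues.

Radius of convergence at 0: 5/6.
At -5/6: an algebraic (square-root) branch point.
At 11/6: an algebraic (square-root) branch point.

Branch term (-16)*sqrt(1 - χ/(-5/6)): its argument vanishes at χ = -5/6, a square-root branch point, modulus 5/6.
Branch term (14/9)*sqrt(1 - χ/(11/6)): its argument vanishes at χ = 11/6, a square-root branch point, modulus 11/6.
The radius of convergence is the smallest modulus among the singular points: 5/6.
List the singular points by increasing real part (a conjugate pair: the negative imaginary part first).


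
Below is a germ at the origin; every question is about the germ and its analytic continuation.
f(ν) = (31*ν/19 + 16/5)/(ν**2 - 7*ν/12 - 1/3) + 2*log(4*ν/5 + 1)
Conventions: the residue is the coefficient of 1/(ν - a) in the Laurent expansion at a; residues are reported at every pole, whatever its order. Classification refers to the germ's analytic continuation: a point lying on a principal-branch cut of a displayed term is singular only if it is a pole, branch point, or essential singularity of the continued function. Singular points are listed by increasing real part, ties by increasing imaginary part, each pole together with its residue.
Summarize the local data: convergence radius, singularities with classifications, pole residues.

Denominator factor (ν**2 - 7*ν/12 - 1/3): discriminant 241/144, real irrational roots 7/24 + (1/24)*sqrt(241) and 7/24 - (1/24)*sqrt(241); poles of order 1, moduli 7/24 + (1/24)*sqrt(241) and -7/24 + (1/24)*sqrt(241).
Branch term (2)*log(1 - ν/(-5/4)): its argument vanishes at ν = -5/4, a logarithmic branch point, modulus 5/4.
The radius of convergence is the smallest modulus among the singular points: -7/24 + (1/24)*sqrt(241).
The branch term is analytic at 7/24 - (1/24)*sqrt(241) and contributes nothing to the residue; only the rational part matters.
The factor ν**2 - 7*ν/12 - 1/3 splits as (ν - a)(ν - a') with a = 7/24 - (1/24)*sqrt(241), a' = 7/24 + (1/24)*sqrt(241). At the order-1 pole a set g(ν) = (ν - a)*(rational part) = [31*ν/19 + 16/5] / (ν - a').
Simple pole: residue = g(a) at a = 7/24 - (1/24)*sqrt(241), which is 31/38 - (8381/45790)*sqrt(241).
The branch term is analytic at 7/24 + (1/24)*sqrt(241) and contributes nothing to the residue; only the rational part matters.
The factor ν**2 - 7*ν/12 - 1/3 splits as (ν - a)(ν - a') with a = 7/24 + (1/24)*sqrt(241), a' = 7/24 - (1/24)*sqrt(241). At the order-1 pole a set g(ν) = (ν - a)*(rational part) = [31*ν/19 + 16/5] / (ν - a').
Simple pole: residue = g(a) at a = 7/24 + (1/24)*sqrt(241), which is 31/38 + (8381/45790)*sqrt(241).
List the singular points by increasing real part (a conjugate pair: the negative imaginary part first).

Radius of convergence at 0: -7/24 + (1/24)*sqrt(241).
At -5/4: a logarithmic branch point.
At 7/24 - (1/24)*sqrt(241): a pole of order 1; residue 31/38 - (8381/45790)*sqrt(241).
At 7/24 + (1/24)*sqrt(241): a pole of order 1; residue 31/38 + (8381/45790)*sqrt(241).


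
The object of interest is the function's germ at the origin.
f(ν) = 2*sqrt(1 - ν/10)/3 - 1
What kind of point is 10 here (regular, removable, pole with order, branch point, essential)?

The point is an algebraic (square-root) branch point.

The term (2/3)*sqrt(1 - ν/(10)) has argument 1 - 10/(10) = 0 at 10: a square-root (algebraic, two-sheeted) branch point; the remaining terms are analytic or single-valued there.


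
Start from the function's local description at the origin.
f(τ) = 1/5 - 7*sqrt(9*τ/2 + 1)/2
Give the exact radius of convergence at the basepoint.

Branch term (-7/2)*sqrt(1 - τ/(-2/9)): its argument vanishes at τ = -2/9, a square-root branch point, modulus 2/9.
The radius of convergence is the smallest modulus among the singular points: 2/9.

The radius of convergence is 2/9.


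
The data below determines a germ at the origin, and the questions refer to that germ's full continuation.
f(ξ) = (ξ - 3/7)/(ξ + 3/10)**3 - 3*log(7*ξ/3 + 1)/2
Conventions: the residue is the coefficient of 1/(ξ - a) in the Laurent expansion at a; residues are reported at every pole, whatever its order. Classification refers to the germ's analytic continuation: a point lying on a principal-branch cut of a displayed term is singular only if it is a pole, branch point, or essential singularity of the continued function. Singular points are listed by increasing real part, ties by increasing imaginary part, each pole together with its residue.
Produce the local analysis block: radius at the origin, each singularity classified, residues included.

Radius of convergence at 0: 3/10.
At -3/7: a logarithmic branch point.
At -3/10: a pole of order 3; residue 0.

Denominator factor (ξ + 3/10)^3: pole of order 3 at -3/10, modulus 3/10.
Branch term (-3/2)*log(1 - ξ/(-3/7)): its argument vanishes at ξ = -3/7, a logarithmic branch point, modulus 3/7.
The radius of convergence is the smallest modulus among the singular points: 3/10.
The branch term is analytic at -3/10 and contributes nothing to the residue; only the rational part matters.
At the order-3 pole -3/10 set g(ξ) = (ξ - (-3/10))^3*(rational part) = ξ - 3/7.
Order-3 pole: residue = g''(a)/2; g''(-3/10) = 0, so the residue is 0.
List the singular points by increasing real part (a conjugate pair: the negative imaginary part first).


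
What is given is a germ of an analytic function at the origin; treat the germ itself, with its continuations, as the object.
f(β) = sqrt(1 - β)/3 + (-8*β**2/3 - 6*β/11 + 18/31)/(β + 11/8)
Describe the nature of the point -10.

The point is a regular point.

Denominator factors: β + 11/8 = -69/8 at β = -10 — none vanishes.
Branch term sqrt(1 - β/(1)): argument at -10 is 11, nonzero, so -10 is not its branch point (a point on a principal cut is still regular for the continued germ).
So the germ continues analytically to -10.


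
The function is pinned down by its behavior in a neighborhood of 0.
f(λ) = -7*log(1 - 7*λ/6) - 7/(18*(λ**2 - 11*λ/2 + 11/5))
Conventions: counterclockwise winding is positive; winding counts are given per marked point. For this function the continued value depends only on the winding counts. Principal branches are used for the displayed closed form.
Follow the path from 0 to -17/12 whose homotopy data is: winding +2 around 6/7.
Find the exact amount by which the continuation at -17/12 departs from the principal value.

Continued minus principal equals -(28)*pi*i.

The rational part is single-valued and drops out of the difference; each branch term changes only by its own monodromy.
(-7)*log(1 - λ/(6/7)): each positive loop around 6/7 adds 2*pi*i to the log, so winding +2 contributes (-7)*(2)*2*pi*i = -(28)*pi*i.
Summing the contributions at λ = -17/12 gives -(28)*pi*i.


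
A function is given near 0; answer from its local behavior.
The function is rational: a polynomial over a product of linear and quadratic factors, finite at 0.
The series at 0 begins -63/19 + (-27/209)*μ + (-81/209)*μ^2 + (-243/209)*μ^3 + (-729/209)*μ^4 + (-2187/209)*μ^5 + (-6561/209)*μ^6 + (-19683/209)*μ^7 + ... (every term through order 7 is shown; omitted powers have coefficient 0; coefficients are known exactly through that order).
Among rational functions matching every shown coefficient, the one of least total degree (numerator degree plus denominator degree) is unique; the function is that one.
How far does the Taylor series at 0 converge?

The radius of convergence is 1/3.

No rational of total degree below 2 reproduces all 8 coefficients; solving the [1/1] Pade equations on them gives f(μ) = (21/19 - 36*μ/11)/(μ - 1/3), whose expansion matches every shown term.
Denominator factor (μ - 1/3): pole of order 1 at 1/3, modulus 1/3.
The radius of convergence is the smallest modulus among the singular points: 1/3.


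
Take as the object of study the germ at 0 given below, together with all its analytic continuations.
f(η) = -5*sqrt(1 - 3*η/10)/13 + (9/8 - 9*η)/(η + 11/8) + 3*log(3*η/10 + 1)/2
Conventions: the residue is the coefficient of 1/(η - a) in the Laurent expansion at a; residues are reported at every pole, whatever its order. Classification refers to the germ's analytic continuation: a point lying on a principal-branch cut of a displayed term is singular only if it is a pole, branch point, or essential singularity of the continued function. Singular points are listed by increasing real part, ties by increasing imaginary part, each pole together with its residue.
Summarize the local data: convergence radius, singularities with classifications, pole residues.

Denominator factor (η + 11/8): pole of order 1 at -11/8, modulus 11/8.
Branch term (3/2)*log(1 - η/(-10/3)): its argument vanishes at η = -10/3, a logarithmic branch point, modulus 10/3.
Branch term (-5/13)*sqrt(1 - η/(10/3)): its argument vanishes at η = 10/3, a square-root branch point, modulus 10/3.
The radius of convergence is the smallest modulus among the singular points: 11/8.
The branch terms are analytic at -11/8 and contribute nothing to the residue; only the rational part matters.
At the order-1 pole -11/8 set g(η) = (η - (-11/8))*(rational part) = 9/8 - 9*η.
Simple pole: residue = g(a) at a = -11/8, which is 27/2.
List the singular points by increasing real part (a conjugate pair: the negative imaginary part first).

Radius of convergence at 0: 11/8.
At -10/3: a logarithmic branch point.
At -11/8: a pole of order 1; residue 27/2.
At 10/3: an algebraic (square-root) branch point.


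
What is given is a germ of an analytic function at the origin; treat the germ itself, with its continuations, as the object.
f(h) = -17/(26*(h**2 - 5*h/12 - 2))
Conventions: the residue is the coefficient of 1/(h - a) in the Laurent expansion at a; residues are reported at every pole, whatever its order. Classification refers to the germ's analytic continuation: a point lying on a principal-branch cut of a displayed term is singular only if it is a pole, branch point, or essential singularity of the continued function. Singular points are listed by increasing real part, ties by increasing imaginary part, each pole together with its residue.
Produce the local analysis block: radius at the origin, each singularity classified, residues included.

Radius of convergence at 0: -5/24 + (1/24)*sqrt(1177).
At 5/24 - (1/24)*sqrt(1177): a pole of order 1; residue (102/15301)*sqrt(1177).
At 5/24 + (1/24)*sqrt(1177): a pole of order 1; residue -(102/15301)*sqrt(1177).

Denominator factor (h**2 - 5*h/12 - 2): discriminant 1177/144, real irrational roots 5/24 + (1/24)*sqrt(1177) and 5/24 - (1/24)*sqrt(1177); poles of order 1, moduli 5/24 + (1/24)*sqrt(1177) and -5/24 + (1/24)*sqrt(1177).
The radius of convergence is the smallest modulus among the singular points: -5/24 + (1/24)*sqrt(1177).
The factor h**2 - 5*h/12 - 2 splits as (h - a)(h - a') with a = 5/24 - (1/24)*sqrt(1177), a' = 5/24 + (1/24)*sqrt(1177). At the order-1 pole a set g(h) = (h - a)*f(h) = [-17/26] / (h - a').
Simple pole: residue = g(a) at a = 5/24 - (1/24)*sqrt(1177), which is (102/15301)*sqrt(1177).
The factor h**2 - 5*h/12 - 2 splits as (h - a)(h - a') with a = 5/24 + (1/24)*sqrt(1177), a' = 5/24 - (1/24)*sqrt(1177). At the order-1 pole a set g(h) = (h - a)*f(h) = [-17/26] / (h - a').
Simple pole: residue = g(a) at a = 5/24 + (1/24)*sqrt(1177), which is -(102/15301)*sqrt(1177).
List the singular points by increasing real part (a conjugate pair: the negative imaginary part first).


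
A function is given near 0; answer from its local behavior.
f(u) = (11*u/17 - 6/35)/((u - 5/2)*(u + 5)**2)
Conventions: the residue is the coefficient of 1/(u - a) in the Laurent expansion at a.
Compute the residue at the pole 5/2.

The residue is 3442/133875.

At the order-1 pole 5/2 set g(u) = (u - (5/2))*f(u) = (11*u/17 - 6/35)/(u + 5)**2.
Simple pole: residue = g(a) at a = 5/2, which is 3442/133875.


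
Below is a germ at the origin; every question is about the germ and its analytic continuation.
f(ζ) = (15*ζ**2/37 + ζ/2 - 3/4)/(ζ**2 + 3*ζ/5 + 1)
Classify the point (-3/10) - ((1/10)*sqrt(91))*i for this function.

The point is a pole of order 1.

The denominator factor ζ**2 + 3*ζ/5 + 1 vanishes at (-3/10) - ((1/10)*sqrt(91))*i and appears to the power 1; the numerator there equals (-228/185) - ((19/740)*sqrt(91))*i, nonzero, and no other factor vanishes.
Hence a pole whose order is the multiplicity, 1.


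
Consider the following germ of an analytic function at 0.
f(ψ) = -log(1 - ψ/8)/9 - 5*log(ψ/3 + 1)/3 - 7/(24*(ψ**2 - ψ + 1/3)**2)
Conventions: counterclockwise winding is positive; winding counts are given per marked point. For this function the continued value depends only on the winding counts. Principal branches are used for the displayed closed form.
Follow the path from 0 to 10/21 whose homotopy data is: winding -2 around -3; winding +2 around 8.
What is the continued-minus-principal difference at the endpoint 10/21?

Continued minus principal equals (56/9)*pi*i.

The rational part is single-valued and drops out of the difference; each branch term changes only by its own monodromy.
(-5/3)*log(1 - ψ/(-3)): each positive loop around -3 adds 2*pi*i to the log, so winding -2 contributes (-5/3)*(-2)*2*pi*i = (20/3)*pi*i.
(-1/9)*log(1 - ψ/(8)): each positive loop around 8 adds 2*pi*i to the log, so winding +2 contributes (-1/9)*(2)*2*pi*i = -(4/9)*pi*i.
Summing the contributions at ψ = 10/21 gives (56/9)*pi*i.


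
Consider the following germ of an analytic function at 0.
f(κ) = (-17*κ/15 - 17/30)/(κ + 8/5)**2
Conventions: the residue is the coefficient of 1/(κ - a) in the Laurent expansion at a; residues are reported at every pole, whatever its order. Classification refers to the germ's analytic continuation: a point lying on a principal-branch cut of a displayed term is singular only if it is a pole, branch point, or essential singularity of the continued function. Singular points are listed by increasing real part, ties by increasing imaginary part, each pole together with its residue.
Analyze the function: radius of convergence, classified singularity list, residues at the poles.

Denominator factor (κ + 8/5)^2: pole of order 2 at -8/5, modulus 8/5.
The radius of convergence is the smallest modulus among the singular points: 8/5.
At the order-2 pole -8/5 set g(κ) = (κ - (-8/5))^2*f(κ) = -17*κ/15 - 17/30.
Order-2 pole: residue = g'(a); g'(-8/5) = -17/15, so the residue is -17/15.

Radius of convergence at 0: 8/5.
At -8/5: a pole of order 2; residue -17/15.
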